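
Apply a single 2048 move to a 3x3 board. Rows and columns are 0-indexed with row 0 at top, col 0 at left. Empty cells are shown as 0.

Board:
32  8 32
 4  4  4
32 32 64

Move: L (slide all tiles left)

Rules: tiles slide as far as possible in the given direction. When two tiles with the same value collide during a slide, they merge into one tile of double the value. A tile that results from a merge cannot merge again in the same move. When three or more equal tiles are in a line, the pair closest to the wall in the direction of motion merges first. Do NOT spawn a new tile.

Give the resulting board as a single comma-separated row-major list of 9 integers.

Answer: 32, 8, 32, 8, 4, 0, 64, 64, 0

Derivation:
Slide left:
row 0: [32, 8, 32] -> [32, 8, 32]
row 1: [4, 4, 4] -> [8, 4, 0]
row 2: [32, 32, 64] -> [64, 64, 0]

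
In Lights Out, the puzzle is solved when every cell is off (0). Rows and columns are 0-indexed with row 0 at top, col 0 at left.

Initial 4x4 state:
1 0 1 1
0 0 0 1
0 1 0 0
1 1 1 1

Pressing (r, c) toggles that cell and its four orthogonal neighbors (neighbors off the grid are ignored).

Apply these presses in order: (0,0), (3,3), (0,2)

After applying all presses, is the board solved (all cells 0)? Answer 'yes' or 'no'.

After press 1 at (0,0):
0 1 1 1
1 0 0 1
0 1 0 0
1 1 1 1

After press 2 at (3,3):
0 1 1 1
1 0 0 1
0 1 0 1
1 1 0 0

After press 3 at (0,2):
0 0 0 0
1 0 1 1
0 1 0 1
1 1 0 0

Lights still on: 7

Answer: no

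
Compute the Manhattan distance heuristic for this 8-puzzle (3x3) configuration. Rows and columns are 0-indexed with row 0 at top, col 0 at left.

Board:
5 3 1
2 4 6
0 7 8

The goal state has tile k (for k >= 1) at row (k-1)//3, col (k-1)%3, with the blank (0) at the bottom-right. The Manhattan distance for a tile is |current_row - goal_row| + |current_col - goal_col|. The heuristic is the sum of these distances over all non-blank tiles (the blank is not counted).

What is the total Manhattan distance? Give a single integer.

Tile 5: at (0,0), goal (1,1), distance |0-1|+|0-1| = 2
Tile 3: at (0,1), goal (0,2), distance |0-0|+|1-2| = 1
Tile 1: at (0,2), goal (0,0), distance |0-0|+|2-0| = 2
Tile 2: at (1,0), goal (0,1), distance |1-0|+|0-1| = 2
Tile 4: at (1,1), goal (1,0), distance |1-1|+|1-0| = 1
Tile 6: at (1,2), goal (1,2), distance |1-1|+|2-2| = 0
Tile 7: at (2,1), goal (2,0), distance |2-2|+|1-0| = 1
Tile 8: at (2,2), goal (2,1), distance |2-2|+|2-1| = 1
Sum: 2 + 1 + 2 + 2 + 1 + 0 + 1 + 1 = 10

Answer: 10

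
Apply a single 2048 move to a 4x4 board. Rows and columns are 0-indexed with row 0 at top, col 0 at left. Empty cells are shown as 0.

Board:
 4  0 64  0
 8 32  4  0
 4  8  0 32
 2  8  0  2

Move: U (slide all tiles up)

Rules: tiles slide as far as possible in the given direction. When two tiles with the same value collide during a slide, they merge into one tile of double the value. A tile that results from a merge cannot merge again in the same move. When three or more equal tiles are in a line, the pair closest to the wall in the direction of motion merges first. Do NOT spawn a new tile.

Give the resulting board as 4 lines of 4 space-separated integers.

Answer:  4 32 64 32
 8 16  4  2
 4  0  0  0
 2  0  0  0

Derivation:
Slide up:
col 0: [4, 8, 4, 2] -> [4, 8, 4, 2]
col 1: [0, 32, 8, 8] -> [32, 16, 0, 0]
col 2: [64, 4, 0, 0] -> [64, 4, 0, 0]
col 3: [0, 0, 32, 2] -> [32, 2, 0, 0]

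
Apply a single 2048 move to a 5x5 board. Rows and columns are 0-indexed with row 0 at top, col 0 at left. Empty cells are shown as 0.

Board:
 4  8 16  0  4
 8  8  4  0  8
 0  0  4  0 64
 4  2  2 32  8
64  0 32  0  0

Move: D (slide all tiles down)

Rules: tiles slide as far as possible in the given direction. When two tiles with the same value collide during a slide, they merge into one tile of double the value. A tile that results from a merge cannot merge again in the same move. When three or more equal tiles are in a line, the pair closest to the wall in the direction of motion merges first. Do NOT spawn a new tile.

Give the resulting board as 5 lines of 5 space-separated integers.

Answer:  0  0  0  0  0
 4  0 16  0  4
 8  0  8  0  8
 4 16  2  0 64
64  2 32 32  8

Derivation:
Slide down:
col 0: [4, 8, 0, 4, 64] -> [0, 4, 8, 4, 64]
col 1: [8, 8, 0, 2, 0] -> [0, 0, 0, 16, 2]
col 2: [16, 4, 4, 2, 32] -> [0, 16, 8, 2, 32]
col 3: [0, 0, 0, 32, 0] -> [0, 0, 0, 0, 32]
col 4: [4, 8, 64, 8, 0] -> [0, 4, 8, 64, 8]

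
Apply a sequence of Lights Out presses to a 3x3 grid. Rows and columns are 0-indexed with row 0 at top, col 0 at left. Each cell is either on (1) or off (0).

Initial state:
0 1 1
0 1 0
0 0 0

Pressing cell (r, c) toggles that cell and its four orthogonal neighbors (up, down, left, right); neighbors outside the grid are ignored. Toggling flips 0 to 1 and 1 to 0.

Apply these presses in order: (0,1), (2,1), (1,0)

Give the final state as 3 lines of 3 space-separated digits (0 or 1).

Answer: 0 0 0
1 0 0
0 1 1

Derivation:
After press 1 at (0,1):
1 0 0
0 0 0
0 0 0

After press 2 at (2,1):
1 0 0
0 1 0
1 1 1

After press 3 at (1,0):
0 0 0
1 0 0
0 1 1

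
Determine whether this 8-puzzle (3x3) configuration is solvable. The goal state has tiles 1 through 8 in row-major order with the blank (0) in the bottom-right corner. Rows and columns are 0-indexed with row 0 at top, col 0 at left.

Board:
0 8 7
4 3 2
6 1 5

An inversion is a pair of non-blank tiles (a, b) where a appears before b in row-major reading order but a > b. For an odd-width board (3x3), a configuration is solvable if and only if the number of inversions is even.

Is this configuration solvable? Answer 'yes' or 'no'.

Inversions (pairs i<j in row-major order where tile[i] > tile[j] > 0): 21
21 is odd, so the puzzle is not solvable.

Answer: no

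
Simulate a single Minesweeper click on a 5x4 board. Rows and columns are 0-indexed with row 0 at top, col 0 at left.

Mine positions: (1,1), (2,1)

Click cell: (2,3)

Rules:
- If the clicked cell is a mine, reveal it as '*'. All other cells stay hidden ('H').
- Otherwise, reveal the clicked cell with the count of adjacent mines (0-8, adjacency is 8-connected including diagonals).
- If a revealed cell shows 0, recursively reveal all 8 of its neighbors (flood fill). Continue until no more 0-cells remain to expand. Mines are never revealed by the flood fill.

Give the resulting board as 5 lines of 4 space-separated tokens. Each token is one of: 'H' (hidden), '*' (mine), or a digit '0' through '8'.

H H 1 0
H H 2 0
H H 2 0
1 1 1 0
0 0 0 0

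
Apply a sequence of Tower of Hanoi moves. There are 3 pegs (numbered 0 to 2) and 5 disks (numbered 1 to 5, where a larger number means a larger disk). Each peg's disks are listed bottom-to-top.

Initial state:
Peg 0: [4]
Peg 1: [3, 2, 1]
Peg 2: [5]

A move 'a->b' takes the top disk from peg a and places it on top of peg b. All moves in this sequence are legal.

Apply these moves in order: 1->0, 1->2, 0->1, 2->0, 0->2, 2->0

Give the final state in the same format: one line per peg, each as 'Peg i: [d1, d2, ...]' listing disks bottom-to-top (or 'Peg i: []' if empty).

Answer: Peg 0: [4, 2]
Peg 1: [3, 1]
Peg 2: [5]

Derivation:
After move 1 (1->0):
Peg 0: [4, 1]
Peg 1: [3, 2]
Peg 2: [5]

After move 2 (1->2):
Peg 0: [4, 1]
Peg 1: [3]
Peg 2: [5, 2]

After move 3 (0->1):
Peg 0: [4]
Peg 1: [3, 1]
Peg 2: [5, 2]

After move 4 (2->0):
Peg 0: [4, 2]
Peg 1: [3, 1]
Peg 2: [5]

After move 5 (0->2):
Peg 0: [4]
Peg 1: [3, 1]
Peg 2: [5, 2]

After move 6 (2->0):
Peg 0: [4, 2]
Peg 1: [3, 1]
Peg 2: [5]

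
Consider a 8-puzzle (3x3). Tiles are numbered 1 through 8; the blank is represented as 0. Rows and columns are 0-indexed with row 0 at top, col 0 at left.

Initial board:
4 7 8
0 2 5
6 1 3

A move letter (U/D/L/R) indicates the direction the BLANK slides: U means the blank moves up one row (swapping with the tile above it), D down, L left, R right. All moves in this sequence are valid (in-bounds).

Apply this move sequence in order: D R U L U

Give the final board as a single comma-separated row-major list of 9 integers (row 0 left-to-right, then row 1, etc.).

Answer: 0, 7, 8, 4, 6, 5, 1, 2, 3

Derivation:
After move 1 (D):
4 7 8
6 2 5
0 1 3

After move 2 (R):
4 7 8
6 2 5
1 0 3

After move 3 (U):
4 7 8
6 0 5
1 2 3

After move 4 (L):
4 7 8
0 6 5
1 2 3

After move 5 (U):
0 7 8
4 6 5
1 2 3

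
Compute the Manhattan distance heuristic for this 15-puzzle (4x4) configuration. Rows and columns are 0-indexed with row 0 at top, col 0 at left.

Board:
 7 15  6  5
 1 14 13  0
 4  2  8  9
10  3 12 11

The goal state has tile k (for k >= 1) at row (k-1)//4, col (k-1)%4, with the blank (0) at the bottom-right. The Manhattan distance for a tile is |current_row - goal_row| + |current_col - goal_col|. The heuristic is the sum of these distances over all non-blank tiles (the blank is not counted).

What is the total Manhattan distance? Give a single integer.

Tile 7: (0,0)->(1,2) = 3
Tile 15: (0,1)->(3,2) = 4
Tile 6: (0,2)->(1,1) = 2
Tile 5: (0,3)->(1,0) = 4
Tile 1: (1,0)->(0,0) = 1
Tile 14: (1,1)->(3,1) = 2
Tile 13: (1,2)->(3,0) = 4
Tile 4: (2,0)->(0,3) = 5
Tile 2: (2,1)->(0,1) = 2
Tile 8: (2,2)->(1,3) = 2
Tile 9: (2,3)->(2,0) = 3
Tile 10: (3,0)->(2,1) = 2
Tile 3: (3,1)->(0,2) = 4
Tile 12: (3,2)->(2,3) = 2
Tile 11: (3,3)->(2,2) = 2
Sum: 3 + 4 + 2 + 4 + 1 + 2 + 4 + 5 + 2 + 2 + 3 + 2 + 4 + 2 + 2 = 42

Answer: 42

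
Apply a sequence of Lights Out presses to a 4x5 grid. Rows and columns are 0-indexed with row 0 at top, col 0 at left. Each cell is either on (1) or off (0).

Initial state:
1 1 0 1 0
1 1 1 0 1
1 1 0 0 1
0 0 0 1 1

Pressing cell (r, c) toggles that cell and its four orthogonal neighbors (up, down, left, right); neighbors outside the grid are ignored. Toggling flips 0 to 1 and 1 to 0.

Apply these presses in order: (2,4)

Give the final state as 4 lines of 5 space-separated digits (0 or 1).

Answer: 1 1 0 1 0
1 1 1 0 0
1 1 0 1 0
0 0 0 1 0

Derivation:
After press 1 at (2,4):
1 1 0 1 0
1 1 1 0 0
1 1 0 1 0
0 0 0 1 0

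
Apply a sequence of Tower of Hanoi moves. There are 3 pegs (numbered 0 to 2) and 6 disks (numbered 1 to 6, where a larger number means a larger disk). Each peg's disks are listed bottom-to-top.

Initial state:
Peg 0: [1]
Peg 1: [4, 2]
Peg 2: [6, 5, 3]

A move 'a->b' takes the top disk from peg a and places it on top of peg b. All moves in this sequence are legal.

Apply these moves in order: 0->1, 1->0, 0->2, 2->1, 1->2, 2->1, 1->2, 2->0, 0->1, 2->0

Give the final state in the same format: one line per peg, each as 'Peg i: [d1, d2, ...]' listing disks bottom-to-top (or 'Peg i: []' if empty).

Answer: Peg 0: [3]
Peg 1: [4, 2, 1]
Peg 2: [6, 5]

Derivation:
After move 1 (0->1):
Peg 0: []
Peg 1: [4, 2, 1]
Peg 2: [6, 5, 3]

After move 2 (1->0):
Peg 0: [1]
Peg 1: [4, 2]
Peg 2: [6, 5, 3]

After move 3 (0->2):
Peg 0: []
Peg 1: [4, 2]
Peg 2: [6, 5, 3, 1]

After move 4 (2->1):
Peg 0: []
Peg 1: [4, 2, 1]
Peg 2: [6, 5, 3]

After move 5 (1->2):
Peg 0: []
Peg 1: [4, 2]
Peg 2: [6, 5, 3, 1]

After move 6 (2->1):
Peg 0: []
Peg 1: [4, 2, 1]
Peg 2: [6, 5, 3]

After move 7 (1->2):
Peg 0: []
Peg 1: [4, 2]
Peg 2: [6, 5, 3, 1]

After move 8 (2->0):
Peg 0: [1]
Peg 1: [4, 2]
Peg 2: [6, 5, 3]

After move 9 (0->1):
Peg 0: []
Peg 1: [4, 2, 1]
Peg 2: [6, 5, 3]

After move 10 (2->0):
Peg 0: [3]
Peg 1: [4, 2, 1]
Peg 2: [6, 5]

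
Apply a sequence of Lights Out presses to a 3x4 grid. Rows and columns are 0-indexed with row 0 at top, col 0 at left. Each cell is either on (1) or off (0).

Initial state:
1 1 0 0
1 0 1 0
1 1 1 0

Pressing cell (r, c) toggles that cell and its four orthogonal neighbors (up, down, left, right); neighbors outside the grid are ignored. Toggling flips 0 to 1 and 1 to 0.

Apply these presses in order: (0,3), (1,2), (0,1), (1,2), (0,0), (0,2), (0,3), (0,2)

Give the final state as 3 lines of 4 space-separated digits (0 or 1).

Answer: 1 1 1 0
0 1 1 0
1 1 1 0

Derivation:
After press 1 at (0,3):
1 1 1 1
1 0 1 1
1 1 1 0

After press 2 at (1,2):
1 1 0 1
1 1 0 0
1 1 0 0

After press 3 at (0,1):
0 0 1 1
1 0 0 0
1 1 0 0

After press 4 at (1,2):
0 0 0 1
1 1 1 1
1 1 1 0

After press 5 at (0,0):
1 1 0 1
0 1 1 1
1 1 1 0

After press 6 at (0,2):
1 0 1 0
0 1 0 1
1 1 1 0

After press 7 at (0,3):
1 0 0 1
0 1 0 0
1 1 1 0

After press 8 at (0,2):
1 1 1 0
0 1 1 0
1 1 1 0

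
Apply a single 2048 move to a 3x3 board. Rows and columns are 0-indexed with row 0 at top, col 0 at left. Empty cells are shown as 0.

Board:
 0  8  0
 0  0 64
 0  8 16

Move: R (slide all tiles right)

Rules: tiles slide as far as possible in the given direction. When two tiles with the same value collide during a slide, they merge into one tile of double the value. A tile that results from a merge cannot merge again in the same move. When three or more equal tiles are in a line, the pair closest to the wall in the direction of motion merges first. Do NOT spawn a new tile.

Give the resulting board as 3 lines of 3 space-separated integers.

Slide right:
row 0: [0, 8, 0] -> [0, 0, 8]
row 1: [0, 0, 64] -> [0, 0, 64]
row 2: [0, 8, 16] -> [0, 8, 16]

Answer:  0  0  8
 0  0 64
 0  8 16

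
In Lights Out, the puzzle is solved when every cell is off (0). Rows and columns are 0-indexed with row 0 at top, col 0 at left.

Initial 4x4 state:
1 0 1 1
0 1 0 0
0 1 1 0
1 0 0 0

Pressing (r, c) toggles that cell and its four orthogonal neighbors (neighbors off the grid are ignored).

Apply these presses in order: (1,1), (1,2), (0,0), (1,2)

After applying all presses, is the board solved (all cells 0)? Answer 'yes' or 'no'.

Answer: no

Derivation:
After press 1 at (1,1):
1 1 1 1
1 0 1 0
0 0 1 0
1 0 0 0

After press 2 at (1,2):
1 1 0 1
1 1 0 1
0 0 0 0
1 0 0 0

After press 3 at (0,0):
0 0 0 1
0 1 0 1
0 0 0 0
1 0 0 0

After press 4 at (1,2):
0 0 1 1
0 0 1 0
0 0 1 0
1 0 0 0

Lights still on: 5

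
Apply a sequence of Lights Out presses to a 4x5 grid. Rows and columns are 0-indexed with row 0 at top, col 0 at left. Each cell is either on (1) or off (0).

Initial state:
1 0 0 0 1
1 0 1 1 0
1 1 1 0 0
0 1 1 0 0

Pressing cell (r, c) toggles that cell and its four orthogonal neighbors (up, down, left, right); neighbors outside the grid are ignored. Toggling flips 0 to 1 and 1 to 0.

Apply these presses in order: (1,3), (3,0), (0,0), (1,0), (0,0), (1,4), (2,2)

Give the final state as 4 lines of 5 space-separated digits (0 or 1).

Answer: 0 0 0 1 0
0 1 1 1 0
1 0 0 0 1
1 0 0 0 0

Derivation:
After press 1 at (1,3):
1 0 0 1 1
1 0 0 0 1
1 1 1 1 0
0 1 1 0 0

After press 2 at (3,0):
1 0 0 1 1
1 0 0 0 1
0 1 1 1 0
1 0 1 0 0

After press 3 at (0,0):
0 1 0 1 1
0 0 0 0 1
0 1 1 1 0
1 0 1 0 0

After press 4 at (1,0):
1 1 0 1 1
1 1 0 0 1
1 1 1 1 0
1 0 1 0 0

After press 5 at (0,0):
0 0 0 1 1
0 1 0 0 1
1 1 1 1 0
1 0 1 0 0

After press 6 at (1,4):
0 0 0 1 0
0 1 0 1 0
1 1 1 1 1
1 0 1 0 0

After press 7 at (2,2):
0 0 0 1 0
0 1 1 1 0
1 0 0 0 1
1 0 0 0 0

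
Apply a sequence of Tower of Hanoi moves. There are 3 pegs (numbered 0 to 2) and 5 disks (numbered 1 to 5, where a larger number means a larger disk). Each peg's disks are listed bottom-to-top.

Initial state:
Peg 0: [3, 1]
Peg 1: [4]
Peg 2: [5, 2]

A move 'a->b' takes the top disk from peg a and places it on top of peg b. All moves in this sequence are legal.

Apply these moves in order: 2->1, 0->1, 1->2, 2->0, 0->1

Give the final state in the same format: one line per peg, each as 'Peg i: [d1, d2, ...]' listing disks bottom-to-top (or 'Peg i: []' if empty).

Answer: Peg 0: [3]
Peg 1: [4, 2, 1]
Peg 2: [5]

Derivation:
After move 1 (2->1):
Peg 0: [3, 1]
Peg 1: [4, 2]
Peg 2: [5]

After move 2 (0->1):
Peg 0: [3]
Peg 1: [4, 2, 1]
Peg 2: [5]

After move 3 (1->2):
Peg 0: [3]
Peg 1: [4, 2]
Peg 2: [5, 1]

After move 4 (2->0):
Peg 0: [3, 1]
Peg 1: [4, 2]
Peg 2: [5]

After move 5 (0->1):
Peg 0: [3]
Peg 1: [4, 2, 1]
Peg 2: [5]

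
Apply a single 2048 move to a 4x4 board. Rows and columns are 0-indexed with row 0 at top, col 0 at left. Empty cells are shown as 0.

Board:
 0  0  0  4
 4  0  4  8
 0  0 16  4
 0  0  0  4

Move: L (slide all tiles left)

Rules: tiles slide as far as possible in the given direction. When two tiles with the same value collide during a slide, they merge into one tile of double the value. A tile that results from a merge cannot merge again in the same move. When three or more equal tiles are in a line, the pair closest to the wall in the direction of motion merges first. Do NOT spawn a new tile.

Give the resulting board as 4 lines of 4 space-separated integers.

Answer:  4  0  0  0
 8  8  0  0
16  4  0  0
 4  0  0  0

Derivation:
Slide left:
row 0: [0, 0, 0, 4] -> [4, 0, 0, 0]
row 1: [4, 0, 4, 8] -> [8, 8, 0, 0]
row 2: [0, 0, 16, 4] -> [16, 4, 0, 0]
row 3: [0, 0, 0, 4] -> [4, 0, 0, 0]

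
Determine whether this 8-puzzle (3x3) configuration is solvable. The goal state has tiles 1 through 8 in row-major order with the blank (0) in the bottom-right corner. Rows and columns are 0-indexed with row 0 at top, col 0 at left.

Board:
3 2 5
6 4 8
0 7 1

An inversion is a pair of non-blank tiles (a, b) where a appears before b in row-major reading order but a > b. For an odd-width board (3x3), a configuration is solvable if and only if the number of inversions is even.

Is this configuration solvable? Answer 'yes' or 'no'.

Answer: no

Derivation:
Inversions (pairs i<j in row-major order where tile[i] > tile[j] > 0): 11
11 is odd, so the puzzle is not solvable.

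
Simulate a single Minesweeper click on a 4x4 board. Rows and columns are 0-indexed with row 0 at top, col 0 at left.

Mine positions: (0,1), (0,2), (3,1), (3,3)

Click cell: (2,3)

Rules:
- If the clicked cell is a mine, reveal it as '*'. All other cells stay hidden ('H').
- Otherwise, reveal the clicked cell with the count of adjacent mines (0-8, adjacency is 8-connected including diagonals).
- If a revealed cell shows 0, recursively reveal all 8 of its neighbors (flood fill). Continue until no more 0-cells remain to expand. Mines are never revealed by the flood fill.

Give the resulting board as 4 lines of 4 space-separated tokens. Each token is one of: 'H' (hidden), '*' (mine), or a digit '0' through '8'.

H H H H
H H H H
H H H 1
H H H H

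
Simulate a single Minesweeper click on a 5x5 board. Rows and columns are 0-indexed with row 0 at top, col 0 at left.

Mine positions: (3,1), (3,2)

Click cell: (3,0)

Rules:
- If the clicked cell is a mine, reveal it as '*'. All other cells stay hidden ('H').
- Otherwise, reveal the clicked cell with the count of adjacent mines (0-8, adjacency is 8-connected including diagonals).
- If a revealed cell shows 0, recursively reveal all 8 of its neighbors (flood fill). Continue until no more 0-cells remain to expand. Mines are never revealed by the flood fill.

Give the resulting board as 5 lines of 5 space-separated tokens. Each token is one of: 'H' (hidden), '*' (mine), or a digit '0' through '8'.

H H H H H
H H H H H
H H H H H
1 H H H H
H H H H H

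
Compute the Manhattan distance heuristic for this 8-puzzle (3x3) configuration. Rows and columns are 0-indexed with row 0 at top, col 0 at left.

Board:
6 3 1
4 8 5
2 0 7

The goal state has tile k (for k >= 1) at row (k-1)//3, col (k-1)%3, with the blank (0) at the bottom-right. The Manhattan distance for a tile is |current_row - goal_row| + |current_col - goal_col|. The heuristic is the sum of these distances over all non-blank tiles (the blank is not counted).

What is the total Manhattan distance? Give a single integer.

Tile 6: at (0,0), goal (1,2), distance |0-1|+|0-2| = 3
Tile 3: at (0,1), goal (0,2), distance |0-0|+|1-2| = 1
Tile 1: at (0,2), goal (0,0), distance |0-0|+|2-0| = 2
Tile 4: at (1,0), goal (1,0), distance |1-1|+|0-0| = 0
Tile 8: at (1,1), goal (2,1), distance |1-2|+|1-1| = 1
Tile 5: at (1,2), goal (1,1), distance |1-1|+|2-1| = 1
Tile 2: at (2,0), goal (0,1), distance |2-0|+|0-1| = 3
Tile 7: at (2,2), goal (2,0), distance |2-2|+|2-0| = 2
Sum: 3 + 1 + 2 + 0 + 1 + 1 + 3 + 2 = 13

Answer: 13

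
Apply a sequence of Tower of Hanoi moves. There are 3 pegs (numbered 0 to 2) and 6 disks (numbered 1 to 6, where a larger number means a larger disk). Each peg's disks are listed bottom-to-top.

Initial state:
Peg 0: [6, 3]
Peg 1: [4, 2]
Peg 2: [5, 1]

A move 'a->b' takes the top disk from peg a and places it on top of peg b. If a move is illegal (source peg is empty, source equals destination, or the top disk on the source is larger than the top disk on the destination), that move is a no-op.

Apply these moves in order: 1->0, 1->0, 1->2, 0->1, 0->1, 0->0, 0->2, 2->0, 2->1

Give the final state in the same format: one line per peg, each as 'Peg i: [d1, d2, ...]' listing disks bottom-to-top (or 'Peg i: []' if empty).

After move 1 (1->0):
Peg 0: [6, 3, 2]
Peg 1: [4]
Peg 2: [5, 1]

After move 2 (1->0):
Peg 0: [6, 3, 2]
Peg 1: [4]
Peg 2: [5, 1]

After move 3 (1->2):
Peg 0: [6, 3, 2]
Peg 1: [4]
Peg 2: [5, 1]

After move 4 (0->1):
Peg 0: [6, 3]
Peg 1: [4, 2]
Peg 2: [5, 1]

After move 5 (0->1):
Peg 0: [6, 3]
Peg 1: [4, 2]
Peg 2: [5, 1]

After move 6 (0->0):
Peg 0: [6, 3]
Peg 1: [4, 2]
Peg 2: [5, 1]

After move 7 (0->2):
Peg 0: [6, 3]
Peg 1: [4, 2]
Peg 2: [5, 1]

After move 8 (2->0):
Peg 0: [6, 3, 1]
Peg 1: [4, 2]
Peg 2: [5]

After move 9 (2->1):
Peg 0: [6, 3, 1]
Peg 1: [4, 2]
Peg 2: [5]

Answer: Peg 0: [6, 3, 1]
Peg 1: [4, 2]
Peg 2: [5]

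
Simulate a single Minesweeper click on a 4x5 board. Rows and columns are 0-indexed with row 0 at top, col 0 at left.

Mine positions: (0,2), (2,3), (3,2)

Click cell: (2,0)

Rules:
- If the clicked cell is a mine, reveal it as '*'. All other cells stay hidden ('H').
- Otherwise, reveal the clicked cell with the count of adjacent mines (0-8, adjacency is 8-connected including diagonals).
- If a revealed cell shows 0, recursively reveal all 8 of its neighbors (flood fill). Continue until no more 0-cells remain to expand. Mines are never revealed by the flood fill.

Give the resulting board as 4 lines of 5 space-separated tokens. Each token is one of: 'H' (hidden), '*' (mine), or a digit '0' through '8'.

0 1 H H H
0 1 H H H
0 1 H H H
0 1 H H H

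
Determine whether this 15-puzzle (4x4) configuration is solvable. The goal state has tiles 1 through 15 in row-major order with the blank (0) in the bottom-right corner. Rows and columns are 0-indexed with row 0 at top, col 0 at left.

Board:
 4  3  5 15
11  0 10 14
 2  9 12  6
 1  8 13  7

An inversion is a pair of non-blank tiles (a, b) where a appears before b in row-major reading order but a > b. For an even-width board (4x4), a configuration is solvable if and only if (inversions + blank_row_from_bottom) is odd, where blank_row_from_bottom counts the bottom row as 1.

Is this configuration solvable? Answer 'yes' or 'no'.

Answer: no

Derivation:
Inversions: 51
Blank is in row 1 (0-indexed from top), which is row 3 counting from the bottom (bottom = 1).
51 + 3 = 54, which is even, so the puzzle is not solvable.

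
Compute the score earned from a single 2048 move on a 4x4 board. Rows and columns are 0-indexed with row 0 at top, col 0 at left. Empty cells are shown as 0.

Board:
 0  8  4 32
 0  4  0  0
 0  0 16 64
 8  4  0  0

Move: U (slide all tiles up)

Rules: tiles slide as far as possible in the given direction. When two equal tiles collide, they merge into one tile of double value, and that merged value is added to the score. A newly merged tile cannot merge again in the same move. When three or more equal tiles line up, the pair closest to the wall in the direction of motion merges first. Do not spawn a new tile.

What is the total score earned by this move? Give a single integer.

Slide up:
col 0: [0, 0, 0, 8] -> [8, 0, 0, 0]  score +0 (running 0)
col 1: [8, 4, 0, 4] -> [8, 8, 0, 0]  score +8 (running 8)
col 2: [4, 0, 16, 0] -> [4, 16, 0, 0]  score +0 (running 8)
col 3: [32, 0, 64, 0] -> [32, 64, 0, 0]  score +0 (running 8)
Board after move:
 8  8  4 32
 0  8 16 64
 0  0  0  0
 0  0  0  0

Answer: 8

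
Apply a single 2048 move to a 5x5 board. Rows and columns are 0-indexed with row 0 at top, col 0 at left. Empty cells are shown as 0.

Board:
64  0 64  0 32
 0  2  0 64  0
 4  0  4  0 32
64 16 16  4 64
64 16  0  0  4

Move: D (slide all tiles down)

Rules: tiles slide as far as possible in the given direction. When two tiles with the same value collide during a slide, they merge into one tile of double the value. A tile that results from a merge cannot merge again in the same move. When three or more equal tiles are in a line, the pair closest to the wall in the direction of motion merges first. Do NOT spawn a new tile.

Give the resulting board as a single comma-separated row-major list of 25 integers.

Answer: 0, 0, 0, 0, 0, 0, 0, 0, 0, 0, 64, 0, 64, 0, 64, 4, 2, 4, 64, 64, 128, 32, 16, 4, 4

Derivation:
Slide down:
col 0: [64, 0, 4, 64, 64] -> [0, 0, 64, 4, 128]
col 1: [0, 2, 0, 16, 16] -> [0, 0, 0, 2, 32]
col 2: [64, 0, 4, 16, 0] -> [0, 0, 64, 4, 16]
col 3: [0, 64, 0, 4, 0] -> [0, 0, 0, 64, 4]
col 4: [32, 0, 32, 64, 4] -> [0, 0, 64, 64, 4]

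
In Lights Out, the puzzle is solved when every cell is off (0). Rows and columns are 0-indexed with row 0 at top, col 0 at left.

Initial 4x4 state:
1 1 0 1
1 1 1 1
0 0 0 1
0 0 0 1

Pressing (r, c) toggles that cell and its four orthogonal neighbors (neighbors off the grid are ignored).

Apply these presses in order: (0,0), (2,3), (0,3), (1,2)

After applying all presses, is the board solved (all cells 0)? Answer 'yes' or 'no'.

Answer: yes

Derivation:
After press 1 at (0,0):
0 0 0 1
0 1 1 1
0 0 0 1
0 0 0 1

After press 2 at (2,3):
0 0 0 1
0 1 1 0
0 0 1 0
0 0 0 0

After press 3 at (0,3):
0 0 1 0
0 1 1 1
0 0 1 0
0 0 0 0

After press 4 at (1,2):
0 0 0 0
0 0 0 0
0 0 0 0
0 0 0 0

Lights still on: 0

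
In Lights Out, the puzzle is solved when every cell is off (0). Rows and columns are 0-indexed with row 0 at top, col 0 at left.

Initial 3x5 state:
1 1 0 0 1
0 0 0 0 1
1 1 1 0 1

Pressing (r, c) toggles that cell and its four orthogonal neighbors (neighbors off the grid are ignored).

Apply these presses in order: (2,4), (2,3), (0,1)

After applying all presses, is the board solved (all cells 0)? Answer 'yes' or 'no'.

Answer: no

Derivation:
After press 1 at (2,4):
1 1 0 0 1
0 0 0 0 0
1 1 1 1 0

After press 2 at (2,3):
1 1 0 0 1
0 0 0 1 0
1 1 0 0 1

After press 3 at (0,1):
0 0 1 0 1
0 1 0 1 0
1 1 0 0 1

Lights still on: 7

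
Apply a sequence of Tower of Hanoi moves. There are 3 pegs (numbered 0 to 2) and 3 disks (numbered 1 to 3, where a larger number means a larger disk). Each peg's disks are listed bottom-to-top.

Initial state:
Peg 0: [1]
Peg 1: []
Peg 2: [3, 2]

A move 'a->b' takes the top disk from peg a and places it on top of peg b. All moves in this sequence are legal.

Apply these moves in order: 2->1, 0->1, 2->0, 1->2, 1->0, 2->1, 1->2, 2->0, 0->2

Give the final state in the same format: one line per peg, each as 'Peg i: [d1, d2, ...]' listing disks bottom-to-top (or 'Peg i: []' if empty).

After move 1 (2->1):
Peg 0: [1]
Peg 1: [2]
Peg 2: [3]

After move 2 (0->1):
Peg 0: []
Peg 1: [2, 1]
Peg 2: [3]

After move 3 (2->0):
Peg 0: [3]
Peg 1: [2, 1]
Peg 2: []

After move 4 (1->2):
Peg 0: [3]
Peg 1: [2]
Peg 2: [1]

After move 5 (1->0):
Peg 0: [3, 2]
Peg 1: []
Peg 2: [1]

After move 6 (2->1):
Peg 0: [3, 2]
Peg 1: [1]
Peg 2: []

After move 7 (1->2):
Peg 0: [3, 2]
Peg 1: []
Peg 2: [1]

After move 8 (2->0):
Peg 0: [3, 2, 1]
Peg 1: []
Peg 2: []

After move 9 (0->2):
Peg 0: [3, 2]
Peg 1: []
Peg 2: [1]

Answer: Peg 0: [3, 2]
Peg 1: []
Peg 2: [1]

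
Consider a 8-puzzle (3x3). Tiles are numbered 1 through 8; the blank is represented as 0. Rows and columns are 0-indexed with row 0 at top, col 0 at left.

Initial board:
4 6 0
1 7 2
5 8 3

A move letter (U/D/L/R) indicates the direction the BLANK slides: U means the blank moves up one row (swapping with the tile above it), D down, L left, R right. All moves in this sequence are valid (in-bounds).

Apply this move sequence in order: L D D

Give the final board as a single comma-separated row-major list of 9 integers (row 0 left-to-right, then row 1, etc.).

After move 1 (L):
4 0 6
1 7 2
5 8 3

After move 2 (D):
4 7 6
1 0 2
5 8 3

After move 3 (D):
4 7 6
1 8 2
5 0 3

Answer: 4, 7, 6, 1, 8, 2, 5, 0, 3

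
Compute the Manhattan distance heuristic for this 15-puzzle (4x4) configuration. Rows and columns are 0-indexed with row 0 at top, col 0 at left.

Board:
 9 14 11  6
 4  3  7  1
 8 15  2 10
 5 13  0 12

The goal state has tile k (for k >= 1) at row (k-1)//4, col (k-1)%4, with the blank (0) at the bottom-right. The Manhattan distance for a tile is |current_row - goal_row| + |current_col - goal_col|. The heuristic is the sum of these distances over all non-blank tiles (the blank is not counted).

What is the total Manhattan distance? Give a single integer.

Answer: 35

Derivation:
Tile 9: at (0,0), goal (2,0), distance |0-2|+|0-0| = 2
Tile 14: at (0,1), goal (3,1), distance |0-3|+|1-1| = 3
Tile 11: at (0,2), goal (2,2), distance |0-2|+|2-2| = 2
Tile 6: at (0,3), goal (1,1), distance |0-1|+|3-1| = 3
Tile 4: at (1,0), goal (0,3), distance |1-0|+|0-3| = 4
Tile 3: at (1,1), goal (0,2), distance |1-0|+|1-2| = 2
Tile 7: at (1,2), goal (1,2), distance |1-1|+|2-2| = 0
Tile 1: at (1,3), goal (0,0), distance |1-0|+|3-0| = 4
Tile 8: at (2,0), goal (1,3), distance |2-1|+|0-3| = 4
Tile 15: at (2,1), goal (3,2), distance |2-3|+|1-2| = 2
Tile 2: at (2,2), goal (0,1), distance |2-0|+|2-1| = 3
Tile 10: at (2,3), goal (2,1), distance |2-2|+|3-1| = 2
Tile 5: at (3,0), goal (1,0), distance |3-1|+|0-0| = 2
Tile 13: at (3,1), goal (3,0), distance |3-3|+|1-0| = 1
Tile 12: at (3,3), goal (2,3), distance |3-2|+|3-3| = 1
Sum: 2 + 3 + 2 + 3 + 4 + 2 + 0 + 4 + 4 + 2 + 3 + 2 + 2 + 1 + 1 = 35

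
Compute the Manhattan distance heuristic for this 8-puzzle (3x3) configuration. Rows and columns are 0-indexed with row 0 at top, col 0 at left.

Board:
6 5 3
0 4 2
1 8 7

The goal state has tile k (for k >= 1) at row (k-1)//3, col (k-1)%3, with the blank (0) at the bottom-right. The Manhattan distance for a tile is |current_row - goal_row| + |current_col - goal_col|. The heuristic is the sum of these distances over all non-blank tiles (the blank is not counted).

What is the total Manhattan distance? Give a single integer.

Answer: 11

Derivation:
Tile 6: at (0,0), goal (1,2), distance |0-1|+|0-2| = 3
Tile 5: at (0,1), goal (1,1), distance |0-1|+|1-1| = 1
Tile 3: at (0,2), goal (0,2), distance |0-0|+|2-2| = 0
Tile 4: at (1,1), goal (1,0), distance |1-1|+|1-0| = 1
Tile 2: at (1,2), goal (0,1), distance |1-0|+|2-1| = 2
Tile 1: at (2,0), goal (0,0), distance |2-0|+|0-0| = 2
Tile 8: at (2,1), goal (2,1), distance |2-2|+|1-1| = 0
Tile 7: at (2,2), goal (2,0), distance |2-2|+|2-0| = 2
Sum: 3 + 1 + 0 + 1 + 2 + 2 + 0 + 2 = 11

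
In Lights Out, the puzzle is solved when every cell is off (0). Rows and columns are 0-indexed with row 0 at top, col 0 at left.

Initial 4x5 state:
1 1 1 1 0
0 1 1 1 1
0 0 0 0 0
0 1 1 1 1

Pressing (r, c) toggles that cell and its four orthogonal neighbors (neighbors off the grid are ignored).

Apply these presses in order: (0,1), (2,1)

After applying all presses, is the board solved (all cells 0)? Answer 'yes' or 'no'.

After press 1 at (0,1):
0 0 0 1 0
0 0 1 1 1
0 0 0 0 0
0 1 1 1 1

After press 2 at (2,1):
0 0 0 1 0
0 1 1 1 1
1 1 1 0 0
0 0 1 1 1

Lights still on: 11

Answer: no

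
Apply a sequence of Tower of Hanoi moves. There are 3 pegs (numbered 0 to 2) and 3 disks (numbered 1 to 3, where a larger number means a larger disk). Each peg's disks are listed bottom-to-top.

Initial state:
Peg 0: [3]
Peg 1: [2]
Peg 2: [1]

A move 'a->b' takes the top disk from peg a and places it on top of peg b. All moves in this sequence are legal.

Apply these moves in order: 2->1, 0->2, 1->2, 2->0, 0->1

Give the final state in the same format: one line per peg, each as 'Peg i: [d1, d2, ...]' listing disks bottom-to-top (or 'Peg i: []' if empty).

After move 1 (2->1):
Peg 0: [3]
Peg 1: [2, 1]
Peg 2: []

After move 2 (0->2):
Peg 0: []
Peg 1: [2, 1]
Peg 2: [3]

After move 3 (1->2):
Peg 0: []
Peg 1: [2]
Peg 2: [3, 1]

After move 4 (2->0):
Peg 0: [1]
Peg 1: [2]
Peg 2: [3]

After move 5 (0->1):
Peg 0: []
Peg 1: [2, 1]
Peg 2: [3]

Answer: Peg 0: []
Peg 1: [2, 1]
Peg 2: [3]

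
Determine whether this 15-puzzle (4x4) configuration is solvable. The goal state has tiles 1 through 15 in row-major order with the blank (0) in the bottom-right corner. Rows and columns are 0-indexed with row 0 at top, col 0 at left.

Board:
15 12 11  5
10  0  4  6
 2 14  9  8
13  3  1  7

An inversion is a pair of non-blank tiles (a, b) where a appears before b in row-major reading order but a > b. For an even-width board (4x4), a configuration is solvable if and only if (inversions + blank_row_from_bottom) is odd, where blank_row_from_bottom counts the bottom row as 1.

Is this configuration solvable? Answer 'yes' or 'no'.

Inversions: 71
Blank is in row 1 (0-indexed from top), which is row 3 counting from the bottom (bottom = 1).
71 + 3 = 74, which is even, so the puzzle is not solvable.

Answer: no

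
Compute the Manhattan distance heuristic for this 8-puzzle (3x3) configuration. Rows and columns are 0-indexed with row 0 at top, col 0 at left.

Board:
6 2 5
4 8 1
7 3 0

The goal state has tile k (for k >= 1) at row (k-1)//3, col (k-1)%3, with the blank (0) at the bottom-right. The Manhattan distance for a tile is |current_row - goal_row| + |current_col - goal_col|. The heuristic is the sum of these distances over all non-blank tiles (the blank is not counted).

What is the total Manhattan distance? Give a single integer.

Tile 6: at (0,0), goal (1,2), distance |0-1|+|0-2| = 3
Tile 2: at (0,1), goal (0,1), distance |0-0|+|1-1| = 0
Tile 5: at (0,2), goal (1,1), distance |0-1|+|2-1| = 2
Tile 4: at (1,0), goal (1,0), distance |1-1|+|0-0| = 0
Tile 8: at (1,1), goal (2,1), distance |1-2|+|1-1| = 1
Tile 1: at (1,2), goal (0,0), distance |1-0|+|2-0| = 3
Tile 7: at (2,0), goal (2,0), distance |2-2|+|0-0| = 0
Tile 3: at (2,1), goal (0,2), distance |2-0|+|1-2| = 3
Sum: 3 + 0 + 2 + 0 + 1 + 3 + 0 + 3 = 12

Answer: 12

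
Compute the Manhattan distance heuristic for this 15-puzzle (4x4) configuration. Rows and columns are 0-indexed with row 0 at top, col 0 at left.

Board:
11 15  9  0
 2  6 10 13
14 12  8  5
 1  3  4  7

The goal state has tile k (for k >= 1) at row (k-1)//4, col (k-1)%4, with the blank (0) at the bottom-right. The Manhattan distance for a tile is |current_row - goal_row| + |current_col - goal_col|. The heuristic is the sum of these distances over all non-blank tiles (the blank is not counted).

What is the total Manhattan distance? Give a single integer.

Tile 11: (0,0)->(2,2) = 4
Tile 15: (0,1)->(3,2) = 4
Tile 9: (0,2)->(2,0) = 4
Tile 2: (1,0)->(0,1) = 2
Tile 6: (1,1)->(1,1) = 0
Tile 10: (1,2)->(2,1) = 2
Tile 13: (1,3)->(3,0) = 5
Tile 14: (2,0)->(3,1) = 2
Tile 12: (2,1)->(2,3) = 2
Tile 8: (2,2)->(1,3) = 2
Tile 5: (2,3)->(1,0) = 4
Tile 1: (3,0)->(0,0) = 3
Tile 3: (3,1)->(0,2) = 4
Tile 4: (3,2)->(0,3) = 4
Tile 7: (3,3)->(1,2) = 3
Sum: 4 + 4 + 4 + 2 + 0 + 2 + 5 + 2 + 2 + 2 + 4 + 3 + 4 + 4 + 3 = 45

Answer: 45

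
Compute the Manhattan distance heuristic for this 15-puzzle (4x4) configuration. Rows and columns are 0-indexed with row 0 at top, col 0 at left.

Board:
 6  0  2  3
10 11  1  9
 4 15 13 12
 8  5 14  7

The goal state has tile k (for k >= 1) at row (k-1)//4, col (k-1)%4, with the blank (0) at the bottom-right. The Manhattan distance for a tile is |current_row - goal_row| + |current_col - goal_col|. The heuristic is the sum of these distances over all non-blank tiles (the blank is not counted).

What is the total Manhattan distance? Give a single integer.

Tile 6: at (0,0), goal (1,1), distance |0-1|+|0-1| = 2
Tile 2: at (0,2), goal (0,1), distance |0-0|+|2-1| = 1
Tile 3: at (0,3), goal (0,2), distance |0-0|+|3-2| = 1
Tile 10: at (1,0), goal (2,1), distance |1-2|+|0-1| = 2
Tile 11: at (1,1), goal (2,2), distance |1-2|+|1-2| = 2
Tile 1: at (1,2), goal (0,0), distance |1-0|+|2-0| = 3
Tile 9: at (1,3), goal (2,0), distance |1-2|+|3-0| = 4
Tile 4: at (2,0), goal (0,3), distance |2-0|+|0-3| = 5
Tile 15: at (2,1), goal (3,2), distance |2-3|+|1-2| = 2
Tile 13: at (2,2), goal (3,0), distance |2-3|+|2-0| = 3
Tile 12: at (2,3), goal (2,3), distance |2-2|+|3-3| = 0
Tile 8: at (3,0), goal (1,3), distance |3-1|+|0-3| = 5
Tile 5: at (3,1), goal (1,0), distance |3-1|+|1-0| = 3
Tile 14: at (3,2), goal (3,1), distance |3-3|+|2-1| = 1
Tile 7: at (3,3), goal (1,2), distance |3-1|+|3-2| = 3
Sum: 2 + 1 + 1 + 2 + 2 + 3 + 4 + 5 + 2 + 3 + 0 + 5 + 3 + 1 + 3 = 37

Answer: 37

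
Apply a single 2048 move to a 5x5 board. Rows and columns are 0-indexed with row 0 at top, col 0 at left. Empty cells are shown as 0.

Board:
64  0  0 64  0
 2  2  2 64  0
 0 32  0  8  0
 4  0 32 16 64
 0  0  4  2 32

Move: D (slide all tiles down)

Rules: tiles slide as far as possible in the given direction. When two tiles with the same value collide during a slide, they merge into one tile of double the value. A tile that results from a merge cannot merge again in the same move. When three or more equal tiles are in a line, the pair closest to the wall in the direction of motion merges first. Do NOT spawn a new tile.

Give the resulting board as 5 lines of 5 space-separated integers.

Answer:   0   0   0   0   0
  0   0   0 128   0
 64   0   2   8   0
  2   2  32  16  64
  4  32   4   2  32

Derivation:
Slide down:
col 0: [64, 2, 0, 4, 0] -> [0, 0, 64, 2, 4]
col 1: [0, 2, 32, 0, 0] -> [0, 0, 0, 2, 32]
col 2: [0, 2, 0, 32, 4] -> [0, 0, 2, 32, 4]
col 3: [64, 64, 8, 16, 2] -> [0, 128, 8, 16, 2]
col 4: [0, 0, 0, 64, 32] -> [0, 0, 0, 64, 32]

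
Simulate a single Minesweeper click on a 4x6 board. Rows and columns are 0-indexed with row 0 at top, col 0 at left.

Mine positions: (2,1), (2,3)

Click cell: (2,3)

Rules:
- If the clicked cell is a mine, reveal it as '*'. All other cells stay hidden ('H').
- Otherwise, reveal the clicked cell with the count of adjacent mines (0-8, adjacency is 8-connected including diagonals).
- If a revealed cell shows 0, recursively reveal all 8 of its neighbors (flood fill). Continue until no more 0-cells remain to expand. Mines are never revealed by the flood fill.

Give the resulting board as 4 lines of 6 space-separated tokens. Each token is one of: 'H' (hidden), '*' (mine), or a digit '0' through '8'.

H H H H H H
H H H H H H
H H H * H H
H H H H H H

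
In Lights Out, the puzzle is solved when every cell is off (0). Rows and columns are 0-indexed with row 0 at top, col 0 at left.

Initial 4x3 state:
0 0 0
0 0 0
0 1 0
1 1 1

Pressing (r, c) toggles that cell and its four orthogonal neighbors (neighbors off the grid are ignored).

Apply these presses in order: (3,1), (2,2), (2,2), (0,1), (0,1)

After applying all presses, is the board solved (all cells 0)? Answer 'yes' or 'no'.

Answer: yes

Derivation:
After press 1 at (3,1):
0 0 0
0 0 0
0 0 0
0 0 0

After press 2 at (2,2):
0 0 0
0 0 1
0 1 1
0 0 1

After press 3 at (2,2):
0 0 0
0 0 0
0 0 0
0 0 0

After press 4 at (0,1):
1 1 1
0 1 0
0 0 0
0 0 0

After press 5 at (0,1):
0 0 0
0 0 0
0 0 0
0 0 0

Lights still on: 0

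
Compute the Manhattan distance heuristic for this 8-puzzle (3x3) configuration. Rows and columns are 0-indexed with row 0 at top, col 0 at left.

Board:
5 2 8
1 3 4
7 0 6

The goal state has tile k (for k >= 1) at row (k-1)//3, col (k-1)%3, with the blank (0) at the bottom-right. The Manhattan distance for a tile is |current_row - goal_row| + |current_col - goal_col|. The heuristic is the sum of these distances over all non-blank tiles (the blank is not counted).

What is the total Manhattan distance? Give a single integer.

Tile 5: at (0,0), goal (1,1), distance |0-1|+|0-1| = 2
Tile 2: at (0,1), goal (0,1), distance |0-0|+|1-1| = 0
Tile 8: at (0,2), goal (2,1), distance |0-2|+|2-1| = 3
Tile 1: at (1,0), goal (0,0), distance |1-0|+|0-0| = 1
Tile 3: at (1,1), goal (0,2), distance |1-0|+|1-2| = 2
Tile 4: at (1,2), goal (1,0), distance |1-1|+|2-0| = 2
Tile 7: at (2,0), goal (2,0), distance |2-2|+|0-0| = 0
Tile 6: at (2,2), goal (1,2), distance |2-1|+|2-2| = 1
Sum: 2 + 0 + 3 + 1 + 2 + 2 + 0 + 1 = 11

Answer: 11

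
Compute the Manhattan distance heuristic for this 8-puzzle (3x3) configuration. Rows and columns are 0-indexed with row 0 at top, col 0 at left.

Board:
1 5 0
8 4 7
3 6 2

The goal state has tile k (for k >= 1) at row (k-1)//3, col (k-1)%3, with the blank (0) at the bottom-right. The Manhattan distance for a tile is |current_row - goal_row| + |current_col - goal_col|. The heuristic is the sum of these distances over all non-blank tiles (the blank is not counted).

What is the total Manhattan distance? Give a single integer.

Tile 1: at (0,0), goal (0,0), distance |0-0|+|0-0| = 0
Tile 5: at (0,1), goal (1,1), distance |0-1|+|1-1| = 1
Tile 8: at (1,0), goal (2,1), distance |1-2|+|0-1| = 2
Tile 4: at (1,1), goal (1,0), distance |1-1|+|1-0| = 1
Tile 7: at (1,2), goal (2,0), distance |1-2|+|2-0| = 3
Tile 3: at (2,0), goal (0,2), distance |2-0|+|0-2| = 4
Tile 6: at (2,1), goal (1,2), distance |2-1|+|1-2| = 2
Tile 2: at (2,2), goal (0,1), distance |2-0|+|2-1| = 3
Sum: 0 + 1 + 2 + 1 + 3 + 4 + 2 + 3 = 16

Answer: 16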